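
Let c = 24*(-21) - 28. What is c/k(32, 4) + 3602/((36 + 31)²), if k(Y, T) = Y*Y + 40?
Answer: 2715/8978 ≈ 0.30241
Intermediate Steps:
c = -532 (c = -504 - 28 = -532)
k(Y, T) = 40 + Y² (k(Y, T) = Y² + 40 = 40 + Y²)
c/k(32, 4) + 3602/((36 + 31)²) = -532/(40 + 32²) + 3602/((36 + 31)²) = -532/(40 + 1024) + 3602/(67²) = -532/1064 + 3602/4489 = -532*1/1064 + 3602*(1/4489) = -½ + 3602/4489 = 2715/8978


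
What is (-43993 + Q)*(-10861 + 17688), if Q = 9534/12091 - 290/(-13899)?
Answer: -446655641675899/1487193 ≈ -3.0033e+8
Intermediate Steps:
Q = 1203712/1487193 (Q = 9534*(1/12091) - 290*(-1/13899) = 9534/12091 + 290/13899 = 1203712/1487193 ≈ 0.80939)
(-43993 + Q)*(-10861 + 17688) = (-43993 + 1203712/1487193)*(-10861 + 17688) = -65424877937/1487193*6827 = -446655641675899/1487193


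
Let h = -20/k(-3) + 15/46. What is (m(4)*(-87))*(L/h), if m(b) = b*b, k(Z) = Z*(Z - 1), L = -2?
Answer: -384192/185 ≈ -2076.7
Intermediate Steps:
k(Z) = Z*(-1 + Z)
m(b) = b²
h = -185/138 (h = -20*(-1/(3*(-1 - 3))) + 15/46 = -20/((-3*(-4))) + 15*(1/46) = -20/12 + 15/46 = -20*1/12 + 15/46 = -5/3 + 15/46 = -185/138 ≈ -1.3406)
(m(4)*(-87))*(L/h) = (4²*(-87))*(-2/(-185/138)) = (16*(-87))*(-2*(-138/185)) = -1392*276/185 = -384192/185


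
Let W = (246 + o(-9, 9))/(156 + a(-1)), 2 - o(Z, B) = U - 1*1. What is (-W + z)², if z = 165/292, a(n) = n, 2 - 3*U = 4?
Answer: 20159172289/18436208400 ≈ 1.0935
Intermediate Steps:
U = -⅔ (U = ⅔ - ⅓*4 = ⅔ - 4/3 = -⅔ ≈ -0.66667)
o(Z, B) = 11/3 (o(Z, B) = 2 - (-⅔ - 1*1) = 2 - (-⅔ - 1) = 2 - 1*(-5/3) = 2 + 5/3 = 11/3)
W = 749/465 (W = (246 + 11/3)/(156 - 1) = (749/3)/155 = (749/3)*(1/155) = 749/465 ≈ 1.6108)
z = 165/292 (z = 165*(1/292) = 165/292 ≈ 0.56507)
(-W + z)² = (-1*749/465 + 165/292)² = (-749/465 + 165/292)² = (-141983/135780)² = 20159172289/18436208400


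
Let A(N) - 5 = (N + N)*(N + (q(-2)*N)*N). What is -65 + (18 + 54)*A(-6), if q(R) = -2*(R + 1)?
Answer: -56729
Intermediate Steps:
q(R) = -2 - 2*R (q(R) = -2*(1 + R) = -2 - 2*R)
A(N) = 5 + 2*N*(N + 2*N²) (A(N) = 5 + (N + N)*(N + ((-2 - 2*(-2))*N)*N) = 5 + (2*N)*(N + ((-2 + 4)*N)*N) = 5 + (2*N)*(N + (2*N)*N) = 5 + (2*N)*(N + 2*N²) = 5 + 2*N*(N + 2*N²))
-65 + (18 + 54)*A(-6) = -65 + (18 + 54)*(5 + 2*(-6)² + 4*(-6)³) = -65 + 72*(5 + 2*36 + 4*(-216)) = -65 + 72*(5 + 72 - 864) = -65 + 72*(-787) = -65 - 56664 = -56729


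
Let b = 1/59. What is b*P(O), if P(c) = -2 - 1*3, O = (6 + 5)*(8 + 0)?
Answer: -5/59 ≈ -0.084746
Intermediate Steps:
O = 88 (O = 11*8 = 88)
P(c) = -5 (P(c) = -2 - 3 = -5)
b = 1/59 ≈ 0.016949
b*P(O) = (1/59)*(-5) = -5/59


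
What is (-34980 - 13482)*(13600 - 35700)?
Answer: 1071010200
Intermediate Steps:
(-34980 - 13482)*(13600 - 35700) = -48462*(-22100) = 1071010200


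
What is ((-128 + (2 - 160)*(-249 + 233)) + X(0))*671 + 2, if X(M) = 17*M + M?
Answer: 1610402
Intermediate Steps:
X(M) = 18*M
((-128 + (2 - 160)*(-249 + 233)) + X(0))*671 + 2 = ((-128 + (2 - 160)*(-249 + 233)) + 18*0)*671 + 2 = ((-128 - 158*(-16)) + 0)*671 + 2 = ((-128 + 2528) + 0)*671 + 2 = (2400 + 0)*671 + 2 = 2400*671 + 2 = 1610400 + 2 = 1610402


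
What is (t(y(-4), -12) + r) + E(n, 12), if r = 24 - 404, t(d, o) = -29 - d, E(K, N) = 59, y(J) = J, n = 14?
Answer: -346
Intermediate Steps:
r = -380
(t(y(-4), -12) + r) + E(n, 12) = ((-29 - 1*(-4)) - 380) + 59 = ((-29 + 4) - 380) + 59 = (-25 - 380) + 59 = -405 + 59 = -346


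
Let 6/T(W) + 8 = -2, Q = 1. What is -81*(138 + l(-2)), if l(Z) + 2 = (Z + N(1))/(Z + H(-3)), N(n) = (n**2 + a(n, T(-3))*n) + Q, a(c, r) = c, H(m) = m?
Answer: -54999/5 ≈ -11000.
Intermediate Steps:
T(W) = -3/5 (T(W) = 6/(-8 - 2) = 6/(-10) = 6*(-1/10) = -3/5)
N(n) = 1 + 2*n**2 (N(n) = (n**2 + n*n) + 1 = (n**2 + n**2) + 1 = 2*n**2 + 1 = 1 + 2*n**2)
l(Z) = -2 + (3 + Z)/(-3 + Z) (l(Z) = -2 + (Z + (1 + 2*1**2))/(Z - 3) = -2 + (Z + (1 + 2*1))/(-3 + Z) = -2 + (Z + (1 + 2))/(-3 + Z) = -2 + (Z + 3)/(-3 + Z) = -2 + (3 + Z)/(-3 + Z))
-81*(138 + l(-2)) = -81*(138 + (9 - 1*(-2))/(-3 - 2)) = -81*(138 + (9 + 2)/(-5)) = -81*(138 - 1/5*11) = -81*(138 - 11/5) = -81*679/5 = -54999/5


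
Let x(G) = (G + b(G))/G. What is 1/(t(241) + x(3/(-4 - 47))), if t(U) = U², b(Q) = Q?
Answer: 1/58083 ≈ 1.7217e-5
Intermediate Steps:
x(G) = 2 (x(G) = (G + G)/G = (2*G)/G = 2)
1/(t(241) + x(3/(-4 - 47))) = 1/(241² + 2) = 1/(58081 + 2) = 1/58083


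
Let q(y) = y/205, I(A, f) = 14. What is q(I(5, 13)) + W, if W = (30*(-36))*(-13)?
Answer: 2878214/205 ≈ 14040.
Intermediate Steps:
q(y) = y/205 (q(y) = y*(1/205) = y/205)
W = 14040 (W = -1080*(-13) = 14040)
q(I(5, 13)) + W = (1/205)*14 + 14040 = 14/205 + 14040 = 2878214/205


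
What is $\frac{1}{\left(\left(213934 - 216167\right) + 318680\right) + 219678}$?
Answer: $\frac{1}{536125} \approx 1.8652 \cdot 10^{-6}$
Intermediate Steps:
$\frac{1}{\left(\left(213934 - 216167\right) + 318680\right) + 219678} = \frac{1}{\left(-2233 + 318680\right) + 219678} = \frac{1}{316447 + 219678} = \frac{1}{536125}$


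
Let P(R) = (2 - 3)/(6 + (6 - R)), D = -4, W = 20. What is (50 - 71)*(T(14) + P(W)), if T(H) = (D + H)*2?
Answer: -3381/8 ≈ -422.63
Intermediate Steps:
T(H) = -8 + 2*H (T(H) = (-4 + H)*2 = -8 + 2*H)
P(R) = -1/(12 - R)
(50 - 71)*(T(14) + P(W)) = (50 - 71)*((-8 + 2*14) + 1/(-12 + 20)) = -21*((-8 + 28) + 1/8) = -21*(20 + ⅛) = -21*161/8 = -3381/8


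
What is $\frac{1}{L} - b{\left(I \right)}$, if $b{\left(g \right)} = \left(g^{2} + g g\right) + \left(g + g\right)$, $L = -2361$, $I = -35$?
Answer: $- \frac{5619181}{2361} \approx -2380.0$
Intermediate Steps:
$b{\left(g \right)} = 2 g + 2 g^{2}$ ($b{\left(g \right)} = \left(g^{2} + g^{2}\right) + 2 g = 2 g^{2} + 2 g = 2 g + 2 g^{2}$)
$\frac{1}{L} - b{\left(I \right)} = \frac{1}{-2361} - 2 \left(-35\right) \left(1 - 35\right) = - \frac{1}{2361} - 2 \left(-35\right) \left(-34\right) = - \frac{1}{2361} - 2380 = - \frac{5619181}{2361}$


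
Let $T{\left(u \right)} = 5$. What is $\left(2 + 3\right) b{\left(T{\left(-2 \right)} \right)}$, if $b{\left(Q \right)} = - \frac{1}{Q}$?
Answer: $-1$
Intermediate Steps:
$\left(2 + 3\right) b{\left(T{\left(-2 \right)} \right)} = \left(2 + 3\right) \left(- \frac{1}{5}\right) = 5 \left(\left(-1\right) \frac{1}{5}\right) = 5 \left(- \frac{1}{5}\right) = -1$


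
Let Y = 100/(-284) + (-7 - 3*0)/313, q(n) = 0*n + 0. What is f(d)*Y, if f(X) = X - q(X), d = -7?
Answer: 58254/22223 ≈ 2.6213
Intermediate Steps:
q(n) = 0 (q(n) = 0 + 0 = 0)
f(X) = X (f(X) = X - 1*0 = X + 0 = X)
Y = -8322/22223 (Y = 100*(-1/284) + (-7 + 0)*(1/313) = -25/71 - 7*1/313 = -25/71 - 7/313 = -8322/22223 ≈ -0.37448)
f(d)*Y = -7*(-8322/22223) = 58254/22223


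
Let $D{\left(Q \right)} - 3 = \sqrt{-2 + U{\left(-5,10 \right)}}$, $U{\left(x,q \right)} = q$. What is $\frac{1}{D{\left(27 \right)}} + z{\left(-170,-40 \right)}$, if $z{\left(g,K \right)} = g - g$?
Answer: $3 - 2 \sqrt{2} \approx 0.17157$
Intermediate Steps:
$z{\left(g,K \right)} = 0$
$D{\left(Q \right)} = 3 + 2 \sqrt{2}$ ($D{\left(Q \right)} = 3 + \sqrt{-2 + 10} = 3 + \sqrt{8} = 3 + 2 \sqrt{2}$)
$\frac{1}{D{\left(27 \right)}} + z{\left(-170,-40 \right)} = \frac{1}{3 + 2 \sqrt{2}} + 0 = \frac{1}{3 + 2 \sqrt{2}}$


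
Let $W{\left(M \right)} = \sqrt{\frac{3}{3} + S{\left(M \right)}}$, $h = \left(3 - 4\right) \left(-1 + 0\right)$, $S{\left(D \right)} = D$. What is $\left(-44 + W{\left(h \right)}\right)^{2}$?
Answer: $\left(44 - \sqrt{2}\right)^{2} \approx 1813.5$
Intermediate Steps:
$h = 1$ ($h = \left(-1\right) \left(-1\right) = 1$)
$W{\left(M \right)} = \sqrt{1 + M}$ ($W{\left(M \right)} = \sqrt{\frac{3}{3} + M} = \sqrt{3 \cdot \frac{1}{3} + M} = \sqrt{1 + M}$)
$\left(-44 + W{\left(h \right)}\right)^{2} = \left(-44 + \sqrt{1 + 1}\right)^{2} = \left(-44 + \sqrt{2}\right)^{2}$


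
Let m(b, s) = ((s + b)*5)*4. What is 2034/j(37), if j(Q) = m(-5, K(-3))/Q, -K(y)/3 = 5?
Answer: -37629/200 ≈ -188.15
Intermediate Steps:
K(y) = -15 (K(y) = -3*5 = -15)
m(b, s) = 20*b + 20*s (m(b, s) = ((b + s)*5)*4 = (5*b + 5*s)*4 = 20*b + 20*s)
j(Q) = -400/Q (j(Q) = (20*(-5) + 20*(-15))/Q = (-100 - 300)/Q = -400/Q)
2034/j(37) = 2034/((-400/37)) = 2034/((-400*1/37)) = 2034/(-400/37) = 2034*(-37/400) = -37629/200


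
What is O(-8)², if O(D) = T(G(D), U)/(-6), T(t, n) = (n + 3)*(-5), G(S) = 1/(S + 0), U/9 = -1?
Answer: 25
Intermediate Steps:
U = -9 (U = 9*(-1) = -9)
G(S) = 1/S
T(t, n) = -15 - 5*n (T(t, n) = (3 + n)*(-5) = -15 - 5*n)
O(D) = -5 (O(D) = (-15 - 5*(-9))/(-6) = (-15 + 45)*(-⅙) = 30*(-⅙) = -5)
O(-8)² = (-5)² = 25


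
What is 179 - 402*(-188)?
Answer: 75755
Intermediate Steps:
179 - 402*(-188) = 179 + 75576 = 75755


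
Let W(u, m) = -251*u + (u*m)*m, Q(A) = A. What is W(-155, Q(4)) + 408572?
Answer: 444997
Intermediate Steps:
W(u, m) = -251*u + u*m² (W(u, m) = -251*u + (m*u)*m = -251*u + u*m²)
W(-155, Q(4)) + 408572 = -155*(-251 + 4²) + 408572 = -155*(-251 + 16) + 408572 = -155*(-235) + 408572 = 36425 + 408572 = 444997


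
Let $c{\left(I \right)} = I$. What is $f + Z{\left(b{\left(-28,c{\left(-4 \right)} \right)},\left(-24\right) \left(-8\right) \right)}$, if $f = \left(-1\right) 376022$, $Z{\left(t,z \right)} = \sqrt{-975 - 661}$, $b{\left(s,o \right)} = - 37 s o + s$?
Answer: $-376022 + 2 i \sqrt{409} \approx -3.7602 \cdot 10^{5} + 40.448 i$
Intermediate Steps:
$b{\left(s,o \right)} = s - 37 o s$ ($b{\left(s,o \right)} = - 37 o s + s = s - 37 o s$)
$Z{\left(t,z \right)} = 2 i \sqrt{409}$ ($Z{\left(t,z \right)} = \sqrt{-1636} = 2 i \sqrt{409}$)
$f = -376022$
$f + Z{\left(b{\left(-28,c{\left(-4 \right)} \right)},\left(-24\right) \left(-8\right) \right)} = -376022 + 2 i \sqrt{409}$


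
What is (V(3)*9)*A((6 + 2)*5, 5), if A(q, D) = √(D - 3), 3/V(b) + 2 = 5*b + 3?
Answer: 27*√2/16 ≈ 2.3865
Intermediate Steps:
V(b) = 3/(1 + 5*b) (V(b) = 3/(-2 + (5*b + 3)) = 3/(-2 + (3 + 5*b)) = 3/(1 + 5*b))
A(q, D) = √(-3 + D)
(V(3)*9)*A((6 + 2)*5, 5) = ((3/(1 + 5*3))*9)*√(-3 + 5) = ((3/(1 + 15))*9)*√2 = ((3/16)*9)*√2 = 27*√2/16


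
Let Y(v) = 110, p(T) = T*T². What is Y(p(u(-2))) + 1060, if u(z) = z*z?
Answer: 1170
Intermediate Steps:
u(z) = z²
p(T) = T³
Y(p(u(-2))) + 1060 = 110 + 1060 = 1170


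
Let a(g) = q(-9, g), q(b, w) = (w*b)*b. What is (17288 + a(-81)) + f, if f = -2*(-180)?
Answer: 11087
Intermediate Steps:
q(b, w) = w*b² (q(b, w) = (b*w)*b = w*b²)
a(g) = 81*g (a(g) = g*(-9)² = g*81 = 81*g)
f = 360
(17288 + a(-81)) + f = (17288 + 81*(-81)) + 360 = (17288 - 6561) + 360 = 10727 + 360 = 11087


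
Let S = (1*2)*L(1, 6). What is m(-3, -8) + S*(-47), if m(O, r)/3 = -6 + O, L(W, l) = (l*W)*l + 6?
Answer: -3975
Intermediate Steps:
L(W, l) = 6 + W*l² (L(W, l) = (W*l)*l + 6 = W*l² + 6 = 6 + W*l²)
S = 84 (S = (1*2)*(6 + 1*6²) = 2*(6 + 1*36) = 2*(6 + 36) = 2*42 = 84)
m(O, r) = -18 + 3*O (m(O, r) = 3*(-6 + O) = -18 + 3*O)
m(-3, -8) + S*(-47) = (-18 + 3*(-3)) + 84*(-47) = (-18 - 9) - 3948 = -27 - 3948 = -3975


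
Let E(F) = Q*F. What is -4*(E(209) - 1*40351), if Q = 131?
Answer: 51888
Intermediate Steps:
E(F) = 131*F
-4*(E(209) - 1*40351) = -4*(131*209 - 1*40351) = -4*(27379 - 40351) = -4*(-12972) = 51888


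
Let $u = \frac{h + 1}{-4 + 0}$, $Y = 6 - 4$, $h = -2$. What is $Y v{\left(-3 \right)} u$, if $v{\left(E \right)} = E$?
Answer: $- \frac{3}{2} \approx -1.5$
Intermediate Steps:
$Y = 2$
$u = \frac{1}{4}$ ($u = \frac{-2 + 1}{-4 + 0} = - \frac{1}{-4} = \left(-1\right) \left(- \frac{1}{4}\right) = \frac{1}{4} \approx 0.25$)
$Y v{\left(-3 \right)} u = 2 \left(-3\right) \frac{1}{4} = \left(-6\right) \frac{1}{4} = - \frac{3}{2}$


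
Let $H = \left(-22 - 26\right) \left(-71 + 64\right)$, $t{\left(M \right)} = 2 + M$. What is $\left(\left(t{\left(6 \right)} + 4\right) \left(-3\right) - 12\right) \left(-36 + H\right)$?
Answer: $-14400$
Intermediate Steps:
$H = 336$ ($H = \left(-48\right) \left(-7\right) = 336$)
$\left(\left(t{\left(6 \right)} + 4\right) \left(-3\right) - 12\right) \left(-36 + H\right) = \left(\left(\left(2 + 6\right) + 4\right) \left(-3\right) - 12\right) \left(-36 + 336\right) = \left(\left(8 + 4\right) \left(-3\right) - 12\right) 300 = \left(12 \left(-3\right) - 12\right) 300 = \left(-36 - 12\right) 300 = \left(-48\right) 300 = -14400$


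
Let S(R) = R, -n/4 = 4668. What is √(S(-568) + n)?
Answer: 2*I*√4810 ≈ 138.71*I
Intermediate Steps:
n = -18672 (n = -4*4668 = -18672)
√(S(-568) + n) = √(-568 - 18672) = √(-19240) = 2*I*√4810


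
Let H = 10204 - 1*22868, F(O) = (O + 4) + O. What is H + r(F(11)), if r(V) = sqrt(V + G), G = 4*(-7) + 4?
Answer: -12664 + sqrt(2) ≈ -12663.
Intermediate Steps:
F(O) = 4 + 2*O (F(O) = (4 + O) + O = 4 + 2*O)
G = -24 (G = -28 + 4 = -24)
r(V) = sqrt(-24 + V) (r(V) = sqrt(V - 24) = sqrt(-24 + V))
H = -12664 (H = 10204 - 22868 = -12664)
H + r(F(11)) = -12664 + sqrt(-24 + (4 + 2*11)) = -12664 + sqrt(-24 + (4 + 22)) = -12664 + sqrt(-24 + 26) = -12664 + sqrt(2)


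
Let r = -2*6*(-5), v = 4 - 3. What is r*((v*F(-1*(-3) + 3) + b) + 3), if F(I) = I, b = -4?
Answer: 300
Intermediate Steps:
v = 1
r = 60 (r = -12*(-5) = 60)
r*((v*F(-1*(-3) + 3) + b) + 3) = 60*((1*(-1*(-3) + 3) - 4) + 3) = 60*((1*(3 + 3) - 4) + 3) = 60*((1*6 - 4) + 3) = 60*((6 - 4) + 3) = 60*(2 + 3) = 60*5 = 300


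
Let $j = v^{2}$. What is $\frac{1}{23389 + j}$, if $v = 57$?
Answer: $\frac{1}{26638} \approx 3.754 \cdot 10^{-5}$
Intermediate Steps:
$j = 3249$ ($j = 57^{2} = 3249$)
$\frac{1}{23389 + j} = \frac{1}{23389 + 3249} = \frac{1}{26638}$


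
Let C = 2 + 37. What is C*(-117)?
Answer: -4563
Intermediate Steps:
C = 39
C*(-117) = 39*(-117) = -4563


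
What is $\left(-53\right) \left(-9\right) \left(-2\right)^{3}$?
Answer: $-3816$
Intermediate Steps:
$\left(-53\right) \left(-9\right) \left(-2\right)^{3} = 477 \left(-8\right) = -3816$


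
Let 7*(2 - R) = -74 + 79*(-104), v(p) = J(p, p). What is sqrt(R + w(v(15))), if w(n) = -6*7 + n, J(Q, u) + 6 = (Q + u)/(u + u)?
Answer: 5*sqrt(2233)/7 ≈ 33.753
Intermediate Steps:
J(Q, u) = -6 + (Q + u)/(2*u) (J(Q, u) = -6 + (Q + u)/(u + u) = -6 + (Q + u)/((2*u)) = -6 + (Q + u)*(1/(2*u)) = -6 + (Q + u)/(2*u))
v(p) = -5 (v(p) = (p - 11*p)/(2*p) = (-10*p)/(2*p) = -5)
R = 8304/7 (R = 2 - (-74 + 79*(-104))/7 = 2 - (-74 - 8216)/7 = 2 - 1/7*(-8290) = 2 + 8290/7 = 8304/7 ≈ 1186.3)
w(n) = -42 + n
sqrt(R + w(v(15))) = sqrt(8304/7 + (-42 - 5)) = sqrt(8304/7 - 47) = sqrt(7975/7) = 5*sqrt(2233)/7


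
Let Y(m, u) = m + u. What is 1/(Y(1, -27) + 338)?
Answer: 1/312 ≈ 0.0032051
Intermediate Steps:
1/(Y(1, -27) + 338) = 1/((1 - 27) + 338) = 1/(-26 + 338) = 1/312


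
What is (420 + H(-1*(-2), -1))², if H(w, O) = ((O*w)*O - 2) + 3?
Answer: 178929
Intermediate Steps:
H(w, O) = 1 + w*O² (H(w, O) = (w*O² - 2) + 3 = (-2 + w*O²) + 3 = 1 + w*O²)
(420 + H(-1*(-2), -1))² = (420 + (1 - 1*(-2)*(-1)²))² = (420 + (1 + 2*1))² = (420 + (1 + 2))² = (420 + 3)² = 423² = 178929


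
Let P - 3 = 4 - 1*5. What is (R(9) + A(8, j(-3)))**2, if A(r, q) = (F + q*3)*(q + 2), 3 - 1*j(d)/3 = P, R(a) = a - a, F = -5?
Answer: 400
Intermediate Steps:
P = 2 (P = 3 + (4 - 1*5) = 3 + (4 - 5) = 3 - 1 = 2)
R(a) = 0
j(d) = 3 (j(d) = 9 - 3*2 = 9 - 6 = 3)
A(r, q) = (-5 + 3*q)*(2 + q) (A(r, q) = (-5 + q*3)*(q + 2) = (-5 + 3*q)*(2 + q))
(R(9) + A(8, j(-3)))**2 = (0 + (-10 + 3 + 3*3**2))**2 = (0 + (-10 + 3 + 3*9))**2 = (0 + (-10 + 3 + 27))**2 = (0 + 20)**2 = 20**2 = 400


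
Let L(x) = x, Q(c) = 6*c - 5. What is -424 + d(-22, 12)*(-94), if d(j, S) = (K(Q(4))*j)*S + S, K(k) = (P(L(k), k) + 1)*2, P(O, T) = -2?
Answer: -51184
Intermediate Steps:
Q(c) = -5 + 6*c
K(k) = -2 (K(k) = (-2 + 1)*2 = -1*2 = -2)
d(j, S) = S - 2*S*j (d(j, S) = (-2*j)*S + S = -2*S*j + S = S - 2*S*j)
-424 + d(-22, 12)*(-94) = -424 + (12*(1 - 2*(-22)))*(-94) = -424 + (12*(1 + 44))*(-94) = -424 + (12*45)*(-94) = -424 + 540*(-94) = -424 - 50760 = -51184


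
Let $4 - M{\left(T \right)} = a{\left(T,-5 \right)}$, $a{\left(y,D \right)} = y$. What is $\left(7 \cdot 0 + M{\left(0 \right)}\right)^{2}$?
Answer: $16$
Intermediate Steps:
$M{\left(T \right)} = 4 - T$
$\left(7 \cdot 0 + M{\left(0 \right)}\right)^{2} = \left(7 \cdot 0 + \left(4 - 0\right)\right)^{2} = \left(0 + \left(4 + 0\right)\right)^{2} = \left(0 + 4\right)^{2} = 4^{2} = 16$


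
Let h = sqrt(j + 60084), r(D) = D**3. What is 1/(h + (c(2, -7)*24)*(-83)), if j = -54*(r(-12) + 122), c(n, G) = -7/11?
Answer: 6391/7361307 - 121*sqrt(4078)/29445228 ≈ 0.00060577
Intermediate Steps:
c(n, G) = -7/11 (c(n, G) = -7*1/11 = -7/11)
j = 86724 (j = -54*((-12)**3 + 122) = -54*(-1728 + 122) = -54*(-1606) = 86724)
h = 6*sqrt(4078) (h = sqrt(86724 + 60084) = sqrt(146808) = 6*sqrt(4078) ≈ 383.16)
1/(h + (c(2, -7)*24)*(-83)) = 1/(6*sqrt(4078) - 7/11*24*(-83)) = 1/(6*sqrt(4078) - 168/11*(-83)) = 1/(6*sqrt(4078) + 13944/11) = 1/(13944/11 + 6*sqrt(4078))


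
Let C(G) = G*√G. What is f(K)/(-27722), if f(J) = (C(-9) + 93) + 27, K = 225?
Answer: -60/13861 + 27*I/27722 ≈ -0.0043287 + 0.00097396*I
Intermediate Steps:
C(G) = G^(3/2)
f(J) = 120 - 27*I (f(J) = ((-9)^(3/2) + 93) + 27 = (-27*I + 93) + 27 = (93 - 27*I) + 27 = 120 - 27*I)
f(K)/(-27722) = (120 - 27*I)/(-27722) = (120 - 27*I)*(-1/27722) = -60/13861 + 27*I/27722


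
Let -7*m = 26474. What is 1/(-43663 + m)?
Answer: -1/47445 ≈ -2.1077e-5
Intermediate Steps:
m = -3782 (m = -⅐*26474 = -3782)
1/(-43663 + m) = 1/(-43663 - 3782) = 1/(-47445) = -1/47445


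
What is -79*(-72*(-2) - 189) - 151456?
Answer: -147901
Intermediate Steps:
-79*(-72*(-2) - 189) - 151456 = -79*(144 - 189) - 151456 = -79*(-45) - 151456 = 3555 - 151456 = -147901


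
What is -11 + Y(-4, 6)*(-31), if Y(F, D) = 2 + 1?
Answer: -104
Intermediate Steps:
Y(F, D) = 3
-11 + Y(-4, 6)*(-31) = -11 + 3*(-31) = -11 - 93 = -104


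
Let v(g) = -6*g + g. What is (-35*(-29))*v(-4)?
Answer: 20300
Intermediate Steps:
v(g) = -5*g
(-35*(-29))*v(-4) = (-35*(-29))*(-5*(-4)) = 1015*20 = 20300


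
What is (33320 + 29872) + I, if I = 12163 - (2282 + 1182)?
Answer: 71891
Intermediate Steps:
I = 8699 (I = 12163 - 1*3464 = 12163 - 3464 = 8699)
(33320 + 29872) + I = (33320 + 29872) + 8699 = 63192 + 8699 = 71891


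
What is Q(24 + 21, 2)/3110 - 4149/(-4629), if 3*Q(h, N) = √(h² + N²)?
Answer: 1383/1543 + √2029/9330 ≈ 0.90113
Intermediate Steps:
Q(h, N) = √(N² + h²)/3 (Q(h, N) = √(h² + N²)/3 = √(N² + h²)/3)
Q(24 + 21, 2)/3110 - 4149/(-4629) = (√(2² + (24 + 21)²)/3)/3110 - 4149/(-4629) = (√(4 + 45²)/3)*(1/3110) - 4149*(-1/4629) = (√(4 + 2025)/3)*(1/3110) + 1383/1543 = (√2029/3)*(1/3110) + 1383/1543 = √2029/9330 + 1383/1543 = 1383/1543 + √2029/9330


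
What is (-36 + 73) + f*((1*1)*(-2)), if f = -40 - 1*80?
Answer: 277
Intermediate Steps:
f = -120 (f = -40 - 80 = -120)
(-36 + 73) + f*((1*1)*(-2)) = (-36 + 73) - 120*1*1*(-2) = 37 - 120*(-2) = 37 + 240 = 277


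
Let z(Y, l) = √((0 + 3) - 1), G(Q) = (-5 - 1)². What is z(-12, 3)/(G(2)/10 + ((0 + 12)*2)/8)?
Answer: 5*√2/33 ≈ 0.21427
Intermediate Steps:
G(Q) = 36 (G(Q) = (-6)² = 36)
z(Y, l) = √2 (z(Y, l) = √(3 - 1) = √2)
z(-12, 3)/(G(2)/10 + ((0 + 12)*2)/8) = √2/(36/10 + ((0 + 12)*2)/8) = √2/(36*(⅒) + (12*2)*(⅛)) = √2/(18/5 + 24*(⅛)) = √2/(18/5 + 3) = √2/(33/5) = √2*(5/33) = 5*√2/33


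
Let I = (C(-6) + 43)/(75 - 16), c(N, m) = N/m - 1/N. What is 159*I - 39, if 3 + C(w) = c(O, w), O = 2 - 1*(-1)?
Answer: 7853/118 ≈ 66.551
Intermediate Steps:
O = 3 (O = 2 + 1 = 3)
c(N, m) = -1/N + N/m
C(w) = -10/3 + 3/w (C(w) = -3 + (-1/3 + 3/w) = -3 + (-1*⅓ + 3/w) = -3 + (-⅓ + 3/w) = -10/3 + 3/w)
I = 235/354 (I = ((-10/3 + 3/(-6)) + 43)/(75 - 16) = ((-10/3 + 3*(-⅙)) + 43)/59 = ((-10/3 - ½) + 43)*(1/59) = (-23/6 + 43)*(1/59) = (235/6)*(1/59) = 235/354 ≈ 0.66384)
159*I - 39 = 159*(235/354) - 39 = 12455/118 - 39 = 7853/118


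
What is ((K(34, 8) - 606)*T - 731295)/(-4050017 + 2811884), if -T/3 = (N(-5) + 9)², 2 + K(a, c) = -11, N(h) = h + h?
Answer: 243146/412711 ≈ 0.58914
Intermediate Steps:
N(h) = 2*h
K(a, c) = -13 (K(a, c) = -2 - 11 = -13)
T = -3 (T = -3*(2*(-5) + 9)² = -3*(-10 + 9)² = -3*(-1)² = -3*1 = -3)
((K(34, 8) - 606)*T - 731295)/(-4050017 + 2811884) = ((-13 - 606)*(-3) - 731295)/(-4050017 + 2811884) = (-619*(-3) - 731295)/(-1238133) = (1857 - 731295)*(-1/1238133) = -729438*(-1/1238133) = 243146/412711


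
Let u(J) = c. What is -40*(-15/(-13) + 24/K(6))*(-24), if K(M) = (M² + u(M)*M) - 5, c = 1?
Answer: 832320/481 ≈ 1730.4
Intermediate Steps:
u(J) = 1
K(M) = -5 + M + M² (K(M) = (M² + 1*M) - 5 = (M² + M) - 5 = (M + M²) - 5 = -5 + M + M²)
-40*(-15/(-13) + 24/K(6))*(-24) = -40*(-15/(-13) + 24/(-5 + 6 + 6²))*(-24) = -40*(-15*(-1/13) + 24/(-5 + 6 + 36))*(-24) = -40*(15/13 + 24/37)*(-24) = -40*867/481*(-24) = -34680/481*(-24) = 832320/481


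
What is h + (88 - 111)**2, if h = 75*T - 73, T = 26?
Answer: 2406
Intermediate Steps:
h = 1877 (h = 75*26 - 73 = 1950 - 73 = 1877)
h + (88 - 111)**2 = 1877 + (88 - 111)**2 = 1877 + (-23)**2 = 1877 + 529 = 2406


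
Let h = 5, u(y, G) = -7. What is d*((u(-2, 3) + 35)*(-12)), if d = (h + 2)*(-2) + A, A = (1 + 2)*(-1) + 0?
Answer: 5712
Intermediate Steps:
A = -3 (A = 3*(-1) + 0 = -3 + 0 = -3)
d = -17 (d = (5 + 2)*(-2) - 3 = 7*(-2) - 3 = -14 - 3 = -17)
d*((u(-2, 3) + 35)*(-12)) = -17*(-7 + 35)*(-12) = -476*(-12) = -17*(-336) = 5712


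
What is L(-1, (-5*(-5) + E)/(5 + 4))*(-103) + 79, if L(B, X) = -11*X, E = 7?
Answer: 36967/9 ≈ 4107.4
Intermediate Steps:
L(-1, (-5*(-5) + E)/(5 + 4))*(-103) + 79 = -11*(-5*(-5) + 7)/(5 + 4)*(-103) + 79 = -11*(25 + 7)/9*(-103) + 79 = -352/9*(-103) + 79 = 36256/9 + 79 = 36967/9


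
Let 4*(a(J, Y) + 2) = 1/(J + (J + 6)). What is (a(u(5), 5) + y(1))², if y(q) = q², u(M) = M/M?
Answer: 961/1024 ≈ 0.93848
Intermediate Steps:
u(M) = 1
a(J, Y) = -2 + 1/(4*(6 + 2*J)) (a(J, Y) = -2 + 1/(4*(J + (J + 6))) = -2 + 1/(4*(J + (6 + J))) = -2 + 1/(4*(6 + 2*J)))
(a(u(5), 5) + y(1))² = ((-47 - 16*1)/(8*(3 + 1)) + 1²)² = ((⅛)*(-47 - 16)/4 + 1)² = ((⅛)*(¼)*(-63) + 1)² = (-63/32 + 1)² = (-31/32)² = 961/1024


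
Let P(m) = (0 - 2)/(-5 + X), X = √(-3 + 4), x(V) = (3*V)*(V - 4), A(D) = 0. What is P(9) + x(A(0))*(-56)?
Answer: ½ ≈ 0.50000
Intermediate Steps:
x(V) = 3*V*(-4 + V) (x(V) = (3*V)*(-4 + V) = 3*V*(-4 + V))
X = 1 (X = √1 = 1)
P(m) = ½ (P(m) = (0 - 2)/(-5 + 1) = -2/(-4) = -2*(-¼) = ½)
P(9) + x(A(0))*(-56) = ½ + (3*0*(-4 + 0))*(-56) = ½ + (3*0*(-4))*(-56) = ½ + 0*(-56) = ½ + 0 = ½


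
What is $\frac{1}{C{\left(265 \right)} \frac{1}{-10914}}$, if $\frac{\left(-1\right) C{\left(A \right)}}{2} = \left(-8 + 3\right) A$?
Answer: $- \frac{5457}{1325} \approx -4.1185$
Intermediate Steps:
$C{\left(A \right)} = 10 A$ ($C{\left(A \right)} = - 2 \left(-8 + 3\right) A = - 2 \left(- 5 A\right) = 10 A$)
$\frac{1}{C{\left(265 \right)} \frac{1}{-10914}} = \frac{1}{10 \cdot 265 \frac{1}{-10914}} = \frac{1}{2650 \left(- \frac{1}{10914}\right)} = \frac{1}{- \frac{1325}{5457}} = - \frac{5457}{1325}$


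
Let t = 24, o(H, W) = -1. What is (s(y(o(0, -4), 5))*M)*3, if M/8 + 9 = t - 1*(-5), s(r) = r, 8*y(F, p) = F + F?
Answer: -120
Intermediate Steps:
y(F, p) = F/4 (y(F, p) = (F + F)/8 = (2*F)/8 = F/4)
M = 160 (M = -72 + 8*(24 - 1*(-5)) = -72 + 8*(24 + 5) = -72 + 8*29 = -72 + 232 = 160)
(s(y(o(0, -4), 5))*M)*3 = (((¼)*(-1))*160)*3 = -¼*160*3 = -40*3 = -120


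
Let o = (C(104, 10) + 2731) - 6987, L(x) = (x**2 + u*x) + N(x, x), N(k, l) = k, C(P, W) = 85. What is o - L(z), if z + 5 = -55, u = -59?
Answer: -11251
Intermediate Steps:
z = -60 (z = -5 - 55 = -60)
L(x) = x**2 - 58*x (L(x) = (x**2 - 59*x) + x = x**2 - 58*x)
o = -4171 (o = (85 + 2731) - 6987 = 2816 - 6987 = -4171)
o - L(z) = -4171 - (-60)*(-58 - 60) = -4171 - (-60)*(-118) = -4171 - 1*7080 = -4171 - 7080 = -11251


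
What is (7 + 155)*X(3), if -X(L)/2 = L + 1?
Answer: -1296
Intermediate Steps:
X(L) = -2 - 2*L (X(L) = -2*(L + 1) = -2*(1 + L) = -2 - 2*L)
(7 + 155)*X(3) = (7 + 155)*(-2 - 2*3) = 162*(-2 - 6) = 162*(-8) = -1296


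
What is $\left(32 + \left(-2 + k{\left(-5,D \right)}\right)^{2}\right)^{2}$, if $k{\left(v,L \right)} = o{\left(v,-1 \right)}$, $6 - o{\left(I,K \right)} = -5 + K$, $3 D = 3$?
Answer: $17424$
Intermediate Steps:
$D = 1$ ($D = \frac{1}{3} \cdot 3 = 1$)
$o{\left(I,K \right)} = 11 - K$ ($o{\left(I,K \right)} = 6 - \left(-5 + K\right) = 11 - K$)
$k{\left(v,L \right)} = 12$ ($k{\left(v,L \right)} = 11 - -1 = 11 + 1 = 12$)
$\left(32 + \left(-2 + k{\left(-5,D \right)}\right)^{2}\right)^{2} = \left(32 + \left(-2 + 12\right)^{2}\right)^{2} = \left(32 + 10^{2}\right)^{2} = \left(32 + 100\right)^{2} = 132^{2} = 17424$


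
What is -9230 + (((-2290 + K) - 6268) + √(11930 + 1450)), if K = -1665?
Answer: -19453 + 2*√3345 ≈ -19337.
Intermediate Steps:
-9230 + (((-2290 + K) - 6268) + √(11930 + 1450)) = -9230 + (((-2290 - 1665) - 6268) + √(11930 + 1450)) = -9230 + ((-3955 - 6268) + √13380) = -9230 + (-10223 + 2*√3345) = -19453 + 2*√3345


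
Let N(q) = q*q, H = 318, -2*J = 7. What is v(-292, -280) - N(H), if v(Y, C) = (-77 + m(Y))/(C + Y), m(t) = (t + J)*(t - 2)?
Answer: -14482432/143 ≈ -1.0128e+5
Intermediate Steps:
J = -7/2 (J = -½*7 = -7/2 ≈ -3.5000)
m(t) = (-2 + t)*(-7/2 + t) (m(t) = (t - 7/2)*(t - 2) = (-7/2 + t)*(-2 + t) = (-2 + t)*(-7/2 + t))
v(Y, C) = (-70 + Y² - 11*Y/2)/(C + Y) (v(Y, C) = (-77 + (7 + Y² - 11*Y/2))/(C + Y) = (-70 + Y² - 11*Y/2)/(C + Y))
N(q) = q²
v(-292, -280) - N(H) = (-70 + (-292)² - 11/2*(-292))/(-280 - 292) - 1*318² = (-70 + 85264 + 1606)/(-572) - 1*101124 = -1/572*86800 - 101124 = -21700/143 - 101124 = -14482432/143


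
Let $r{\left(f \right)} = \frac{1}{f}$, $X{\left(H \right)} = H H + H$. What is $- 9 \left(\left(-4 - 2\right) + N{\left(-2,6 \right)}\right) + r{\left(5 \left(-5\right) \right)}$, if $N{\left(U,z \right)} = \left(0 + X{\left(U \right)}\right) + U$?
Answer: $\frac{1349}{25} \approx 53.96$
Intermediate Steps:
$X{\left(H \right)} = H + H^{2}$ ($X{\left(H \right)} = H^{2} + H = H + H^{2}$)
$N{\left(U,z \right)} = U + U \left(1 + U\right)$ ($N{\left(U,z \right)} = \left(0 + U \left(1 + U\right)\right) + U = U \left(1 + U\right) + U = U + U \left(1 + U\right)$)
$- 9 \left(\left(-4 - 2\right) + N{\left(-2,6 \right)}\right) + r{\left(5 \left(-5\right) \right)} = - 9 \left(\left(-4 - 2\right) - 2 \left(2 - 2\right)\right) + \frac{1}{5 \left(-5\right)} = - 9 \left(-6 - 0\right) + \frac{1}{-25} = - 9 \left(-6 + 0\right) - \frac{1}{25} = \left(-9\right) \left(-6\right) - \frac{1}{25} = 54 - \frac{1}{25} = \frac{1349}{25}$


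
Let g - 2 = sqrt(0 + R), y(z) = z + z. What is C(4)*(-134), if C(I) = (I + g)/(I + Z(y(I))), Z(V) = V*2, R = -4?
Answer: -201/5 - 67*I/5 ≈ -40.2 - 13.4*I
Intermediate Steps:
y(z) = 2*z
g = 2 + 2*I (g = 2 + sqrt(0 - 4) = 2 + sqrt(-4) = 2 + 2*I ≈ 2.0 + 2.0*I)
Z(V) = 2*V
C(I) = (2 + I + 2*I)/(5*I) (C(I) = (I + (2 + 2*I))/(I + 2*(2*I)) = (2 + I + 2*I)/(I + 4*I) = (2 + I + 2*I)/((5*I)) = (2 + I + 2*I)*(1/(5*I)) = (2 + I + 2*I)/(5*I))
C(4)*(-134) = ((1/5)*(2 + 4 + 2*I)/4)*(-134) = ((1/5)*(1/4)*(6 + 2*I))*(-134) = (3/10 + I/10)*(-134) = -201/5 - 67*I/5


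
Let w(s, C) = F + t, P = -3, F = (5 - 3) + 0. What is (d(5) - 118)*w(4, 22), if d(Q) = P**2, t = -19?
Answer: 1853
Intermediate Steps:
F = 2 (F = 2 + 0 = 2)
w(s, C) = -17 (w(s, C) = 2 - 19 = -17)
d(Q) = 9 (d(Q) = (-3)**2 = 9)
(d(5) - 118)*w(4, 22) = (9 - 118)*(-17) = -109*(-17) = 1853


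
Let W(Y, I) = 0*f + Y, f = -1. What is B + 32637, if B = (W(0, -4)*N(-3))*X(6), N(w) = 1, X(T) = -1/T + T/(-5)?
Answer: 32637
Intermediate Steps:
X(T) = -1/T - T/5 (X(T) = -1/T + T*(-1/5) = -1/T - T/5)
W(Y, I) = Y (W(Y, I) = 0*(-1) + Y = 0 + Y = Y)
B = 0 (B = (0*1)*(-1/6 - 1/5*6) = 0*(-1*1/6 - 6/5) = 0*(-1/6 - 6/5) = 0*(-41/30) = 0)
B + 32637 = 0 + 32637 = 32637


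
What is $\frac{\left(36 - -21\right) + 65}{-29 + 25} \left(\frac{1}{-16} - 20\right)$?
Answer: $\frac{19581}{32} \approx 611.91$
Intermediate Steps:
$\frac{\left(36 - -21\right) + 65}{-29 + 25} \left(\frac{1}{-16} - 20\right) = \frac{\left(36 + 21\right) + 65}{-4} \left(- \frac{1}{16} - 20\right) = \left(57 + 65\right) \left(- \frac{1}{4}\right) \left(- \frac{321}{16}\right) = 122 \left(- \frac{1}{4}\right) \left(- \frac{321}{16}\right) = \left(- \frac{61}{2}\right) \left(- \frac{321}{16}\right) = \frac{19581}{32}$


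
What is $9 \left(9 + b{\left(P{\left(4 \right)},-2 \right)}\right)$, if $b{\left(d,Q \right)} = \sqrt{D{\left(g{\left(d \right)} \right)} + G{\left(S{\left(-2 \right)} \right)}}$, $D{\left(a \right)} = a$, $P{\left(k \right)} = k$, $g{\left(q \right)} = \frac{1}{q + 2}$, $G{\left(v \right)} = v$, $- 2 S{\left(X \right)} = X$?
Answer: $81 + \frac{3 \sqrt{42}}{2} \approx 90.721$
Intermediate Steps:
$S{\left(X \right)} = - \frac{X}{2}$
$g{\left(q \right)} = \frac{1}{2 + q}$
$b{\left(d,Q \right)} = \sqrt{1 + \frac{1}{2 + d}}$ ($b{\left(d,Q \right)} = \sqrt{\frac{1}{2 + d} - -1} = \sqrt{\frac{1}{2 + d} + 1} = \sqrt{1 + \frac{1}{2 + d}}$)
$9 \left(9 + b{\left(P{\left(4 \right)},-2 \right)}\right) = 9 \left(9 + \sqrt{\frac{3 + 4}{2 + 4}}\right) = 9 \left(9 + \sqrt{\frac{1}{6} \cdot 7}\right) = 9 \left(9 + \sqrt{\frac{7}{6}}\right) = 9 \left(9 + \frac{\sqrt{42}}{6}\right) = 81 + \frac{3 \sqrt{42}}{2}$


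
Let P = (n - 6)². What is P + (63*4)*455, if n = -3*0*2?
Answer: 114696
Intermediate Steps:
n = 0 (n = 0*2 = 0)
P = 36 (P = (0 - 6)² = (-6)² = 36)
P + (63*4)*455 = 36 + (63*4)*455 = 36 + 252*455 = 36 + 114660 = 114696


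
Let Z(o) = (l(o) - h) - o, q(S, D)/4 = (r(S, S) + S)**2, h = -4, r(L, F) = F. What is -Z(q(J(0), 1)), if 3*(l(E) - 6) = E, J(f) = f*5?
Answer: -10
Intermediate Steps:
J(f) = 5*f
l(E) = 6 + E/3
q(S, D) = 16*S**2 (q(S, D) = 4*(S + S)**2 = 4*(2*S)**2 = 4*(4*S**2) = 16*S**2)
Z(o) = 10 - 2*o/3 (Z(o) = ((6 + o/3) - 1*(-4)) - o = ((6 + o/3) + 4) - o = (10 + o/3) - o = 10 - 2*o/3)
-Z(q(J(0), 1)) = -(10 - 32*(5*0)**2/3) = -(10 - 32*0**2/3) = -(10 - 32*0/3) = -(10 - 2/3*0) = -(10 + 0) = -1*10 = -10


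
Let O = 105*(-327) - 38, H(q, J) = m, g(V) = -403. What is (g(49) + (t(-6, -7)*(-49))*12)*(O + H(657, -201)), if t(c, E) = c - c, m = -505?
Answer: 14055834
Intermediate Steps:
t(c, E) = 0
H(q, J) = -505
O = -34373 (O = -34335 - 38 = -34373)
(g(49) + (t(-6, -7)*(-49))*12)*(O + H(657, -201)) = (-403 + (0*(-49))*12)*(-34373 - 505) = (-403 + 0*12)*(-34878) = (-403 + 0)*(-34878) = -403*(-34878) = 14055834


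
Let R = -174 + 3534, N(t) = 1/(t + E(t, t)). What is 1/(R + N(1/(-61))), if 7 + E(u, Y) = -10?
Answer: 1038/3487619 ≈ 0.00029762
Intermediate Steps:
E(u, Y) = -17 (E(u, Y) = -7 - 10 = -17)
N(t) = 1/(-17 + t) (N(t) = 1/(t - 17) = 1/(-17 + t))
R = 3360
1/(R + N(1/(-61))) = 1/(3360 + 1/(-17 + 1/(-61))) = 1/(3360 + 1/(-17 - 1/61)) = 1/(3360 + 1/(-1038/61)) = 1/(3360 - 61/1038) = 1/(3487619/1038) = 1038/3487619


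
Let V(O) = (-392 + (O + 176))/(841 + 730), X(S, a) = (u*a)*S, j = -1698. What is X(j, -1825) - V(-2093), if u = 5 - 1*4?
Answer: 4868295659/1571 ≈ 3.0989e+6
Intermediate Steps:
u = 1 (u = 5 - 4 = 1)
X(S, a) = S*a (X(S, a) = (1*a)*S = a*S = S*a)
V(O) = -216/1571 + O/1571 (V(O) = (-392 + (176 + O))/1571 = (-216 + O)*(1/1571) = -216/1571 + O/1571)
X(j, -1825) - V(-2093) = -1698*(-1825) - (-216/1571 + (1/1571)*(-2093)) = 3098850 - (-216/1571 - 2093/1571) = 3098850 - 1*(-2309/1571) = 3098850 + 2309/1571 = 4868295659/1571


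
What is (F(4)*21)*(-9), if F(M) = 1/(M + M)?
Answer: -189/8 ≈ -23.625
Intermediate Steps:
F(M) = 1/(2*M)
(F(4)*21)*(-9) = (((1/2)/4)*21)*(-9) = (((1/2)*(1/4))*21)*(-9) = ((1/8)*21)*(-9) = (21/8)*(-9) = -189/8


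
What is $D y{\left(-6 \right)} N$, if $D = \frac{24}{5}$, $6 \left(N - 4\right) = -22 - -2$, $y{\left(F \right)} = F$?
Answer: $- \frac{96}{5} \approx -19.2$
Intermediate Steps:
$N = \frac{2}{3}$ ($N = 4 + \frac{-22 - -2}{6} = 4 + \frac{-22 + 2}{6} = 4 + \frac{1}{6} \left(-20\right) = 4 - \frac{10}{3} = \frac{2}{3} \approx 0.66667$)
$D = \frac{24}{5}$ ($D = 24 \cdot \frac{1}{5} = \frac{24}{5} \approx 4.8$)
$D y{\left(-6 \right)} N = \frac{24}{5} \left(-6\right) \frac{2}{3} = \left(- \frac{144}{5}\right) \frac{2}{3} = - \frac{96}{5}$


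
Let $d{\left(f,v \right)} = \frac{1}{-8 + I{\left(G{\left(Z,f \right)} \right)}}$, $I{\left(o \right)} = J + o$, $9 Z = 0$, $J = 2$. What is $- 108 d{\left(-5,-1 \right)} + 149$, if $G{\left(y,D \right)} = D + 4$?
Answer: $\frac{1151}{7} \approx 164.43$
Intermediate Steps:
$Z = 0$ ($Z = \frac{1}{9} \cdot 0 = 0$)
$G{\left(y,D \right)} = 4 + D$
$I{\left(o \right)} = 2 + o$
$d{\left(f,v \right)} = \frac{1}{-2 + f}$ ($d{\left(f,v \right)} = \frac{1}{-8 + \left(2 + \left(4 + f\right)\right)} = \frac{1}{-8 + \left(6 + f\right)} = \frac{1}{-2 + f}$)
$- 108 d{\left(-5,-1 \right)} + 149 = - \frac{108}{-2 - 5} + 149 = - \frac{108}{-7} + 149 = \left(-108\right) \left(- \frac{1}{7}\right) + 149 = \frac{108}{7} + 149 = \frac{1151}{7}$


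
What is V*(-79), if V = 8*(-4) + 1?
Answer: 2449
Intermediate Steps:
V = -31 (V = -32 + 1 = -31)
V*(-79) = -31*(-79) = 2449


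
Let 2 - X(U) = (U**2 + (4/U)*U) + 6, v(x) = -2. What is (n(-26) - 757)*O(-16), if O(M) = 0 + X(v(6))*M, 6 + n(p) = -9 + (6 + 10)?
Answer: -145152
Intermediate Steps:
n(p) = 1 (n(p) = -6 + (-9 + (6 + 10)) = -6 + (-9 + 16) = -6 + 7 = 1)
X(U) = -8 - U**2 (X(U) = 2 - ((U**2 + (4/U)*U) + 6) = 2 - ((U**2 + 4) + 6) = 2 - ((4 + U**2) + 6) = 2 - (10 + U**2) = 2 + (-10 - U**2) = -8 - U**2)
O(M) = -12*M (O(M) = 0 + (-8 - 1*(-2)**2)*M = 0 + (-8 - 1*4)*M = 0 + (-8 - 4)*M = 0 - 12*M = -12*M)
(n(-26) - 757)*O(-16) = (1 - 757)*(-12*(-16)) = -756*192 = -145152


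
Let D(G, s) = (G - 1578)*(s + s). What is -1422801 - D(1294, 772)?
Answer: -984305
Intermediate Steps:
D(G, s) = 2*s*(-1578 + G) (D(G, s) = (-1578 + G)*(2*s) = 2*s*(-1578 + G))
-1422801 - D(1294, 772) = -1422801 - 2*772*(-1578 + 1294) = -1422801 - 2*772*(-284) = -1422801 - 1*(-438496) = -1422801 + 438496 = -984305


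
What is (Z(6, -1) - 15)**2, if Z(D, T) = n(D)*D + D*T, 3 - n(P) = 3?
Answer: 441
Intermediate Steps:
n(P) = 0 (n(P) = 3 - 1*3 = 3 - 3 = 0)
Z(D, T) = D*T (Z(D, T) = 0*D + D*T = 0 + D*T = D*T)
(Z(6, -1) - 15)**2 = (6*(-1) - 15)**2 = (-6 - 15)**2 = (-21)**2 = 441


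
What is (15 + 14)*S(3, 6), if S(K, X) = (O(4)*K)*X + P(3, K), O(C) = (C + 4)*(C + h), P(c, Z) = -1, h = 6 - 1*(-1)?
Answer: 45907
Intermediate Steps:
h = 7 (h = 6 + 1 = 7)
O(C) = (4 + C)*(7 + C) (O(C) = (C + 4)*(C + 7) = (4 + C)*(7 + C))
S(K, X) = -1 + 88*K*X (S(K, X) = ((28 + 4² + 11*4)*K)*X - 1 = ((28 + 16 + 44)*K)*X - 1 = (88*K)*X - 1 = 88*K*X - 1 = -1 + 88*K*X)
(15 + 14)*S(3, 6) = (15 + 14)*(-1 + 88*3*6) = 29*(-1 + 1584) = 29*1583 = 45907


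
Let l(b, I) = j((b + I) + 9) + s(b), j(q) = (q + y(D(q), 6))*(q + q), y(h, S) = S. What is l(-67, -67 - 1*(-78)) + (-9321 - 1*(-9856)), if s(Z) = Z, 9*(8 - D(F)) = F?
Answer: 4322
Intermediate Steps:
D(F) = 8 - F/9
j(q) = 2*q*(6 + q) (j(q) = (q + 6)*(q + q) = (6 + q)*(2*q) = 2*q*(6 + q))
l(b, I) = b + 2*(9 + I + b)*(15 + I + b) (l(b, I) = 2*((b + I) + 9)*(6 + ((b + I) + 9)) + b = 2*((I + b) + 9)*(6 + ((I + b) + 9)) + b = 2*(9 + I + b)*(6 + (9 + I + b)) + b = 2*(9 + I + b)*(15 + I + b) + b = b + 2*(9 + I + b)*(15 + I + b))
l(-67, -67 - 1*(-78)) + (-9321 - 1*(-9856)) = (-67 + 2*(9 + (-67 - 1*(-78)) - 67)*(15 + (-67 - 1*(-78)) - 67)) + (-9321 - 1*(-9856)) = (-67 + 2*(9 + (-67 + 78) - 67)*(15 + (-67 + 78) - 67)) + (-9321 + 9856) = (-67 + 2*(9 + 11 - 67)*(15 + 11 - 67)) + 535 = (-67 + 2*(-47)*(-41)) + 535 = (-67 + 3854) + 535 = 3787 + 535 = 4322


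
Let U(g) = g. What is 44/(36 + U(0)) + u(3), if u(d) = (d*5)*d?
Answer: 416/9 ≈ 46.222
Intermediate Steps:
u(d) = 5*d² (u(d) = (5*d)*d = 5*d²)
44/(36 + U(0)) + u(3) = 44/(36 + 0) + 5*3² = 44/36 + 5*9 = 44*(1/36) + 45 = 11/9 + 45 = 416/9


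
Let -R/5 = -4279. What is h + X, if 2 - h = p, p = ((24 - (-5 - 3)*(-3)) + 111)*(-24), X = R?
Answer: 24061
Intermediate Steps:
R = 21395 (R = -5*(-4279) = 21395)
X = 21395
p = -2664 (p = ((24 - (-8)*(-3)) + 111)*(-24) = ((24 - 1*24) + 111)*(-24) = ((24 - 24) + 111)*(-24) = (0 + 111)*(-24) = 111*(-24) = -2664)
h = 2666 (h = 2 - 1*(-2664) = 2 + 2664 = 2666)
h + X = 2666 + 21395 = 24061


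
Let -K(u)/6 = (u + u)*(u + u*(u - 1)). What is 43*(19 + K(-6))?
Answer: 112273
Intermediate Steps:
K(u) = -12*u*(u + u*(-1 + u)) (K(u) = -6*(u + u)*(u + u*(u - 1)) = -6*2*u*(u + u*(-1 + u)) = -12*u*(u + u*(-1 + u)))
43*(19 + K(-6)) = 43*(19 - 12*(-6)**3) = 43*(19 - 12*(-216)) = 43*(19 + 2592) = 43*2611 = 112273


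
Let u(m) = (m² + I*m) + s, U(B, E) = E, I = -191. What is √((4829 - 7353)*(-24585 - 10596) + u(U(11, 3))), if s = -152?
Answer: 4*√5549758 ≈ 9423.2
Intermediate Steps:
u(m) = -152 + m² - 191*m (u(m) = (m² - 191*m) - 152 = -152 + m² - 191*m)
√((4829 - 7353)*(-24585 - 10596) + u(U(11, 3))) = √((4829 - 7353)*(-24585 - 10596) + (-152 + 3² - 191*3)) = √(-2524*(-35181) + (-152 + 9 - 573)) = √(88796844 - 716) = √88796128 = 4*√5549758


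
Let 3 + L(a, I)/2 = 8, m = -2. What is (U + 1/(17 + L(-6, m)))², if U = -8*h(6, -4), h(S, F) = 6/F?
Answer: 105625/729 ≈ 144.89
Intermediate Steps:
L(a, I) = 10 (L(a, I) = -6 + 2*8 = -6 + 16 = 10)
U = 12 (U = -48/(-4) = -48*(-1)/4 = -8*(-3/2) = 12)
(U + 1/(17 + L(-6, m)))² = (12 + 1/(17 + 10))² = (12 + 1/27)² = (325/27)² = 105625/729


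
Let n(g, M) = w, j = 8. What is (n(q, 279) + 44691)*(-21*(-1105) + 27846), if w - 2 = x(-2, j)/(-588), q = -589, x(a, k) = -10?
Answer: 31942724957/14 ≈ 2.2816e+9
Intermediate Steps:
w = 593/294 (w = 2 - 10/(-588) = 2 - 10*(-1/588) = 2 + 5/294 = 593/294 ≈ 2.0170)
n(g, M) = 593/294
(n(q, 279) + 44691)*(-21*(-1105) + 27846) = (593/294 + 44691)*(-21*(-1105) + 27846) = 13139747*(23205 + 27846)/294 = (13139747/294)*51051 = 31942724957/14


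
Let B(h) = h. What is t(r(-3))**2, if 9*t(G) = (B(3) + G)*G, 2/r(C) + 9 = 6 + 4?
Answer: 100/81 ≈ 1.2346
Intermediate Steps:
r(C) = 2 (r(C) = 2/(-9 + (6 + 4)) = 2/(-9 + 10) = 2/1 = 2*1 = 2)
t(G) = G*(3 + G)/9 (t(G) = ((3 + G)*G)/9 = (G*(3 + G))/9 = G*(3 + G)/9)
t(r(-3))**2 = ((1/9)*2*(3 + 2))**2 = ((1/9)*2*5)**2 = (10/9)**2 = 100/81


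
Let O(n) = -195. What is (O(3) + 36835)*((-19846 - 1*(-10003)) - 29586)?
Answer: -1444678560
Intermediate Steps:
(O(3) + 36835)*((-19846 - 1*(-10003)) - 29586) = (-195 + 36835)*((-19846 - 1*(-10003)) - 29586) = 36640*((-19846 + 10003) - 29586) = 36640*(-9843 - 29586) = 36640*(-39429) = -1444678560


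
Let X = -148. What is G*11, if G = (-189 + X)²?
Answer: 1249259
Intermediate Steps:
G = 113569 (G = (-189 - 148)² = (-337)² = 113569)
G*11 = 113569*11 = 1249259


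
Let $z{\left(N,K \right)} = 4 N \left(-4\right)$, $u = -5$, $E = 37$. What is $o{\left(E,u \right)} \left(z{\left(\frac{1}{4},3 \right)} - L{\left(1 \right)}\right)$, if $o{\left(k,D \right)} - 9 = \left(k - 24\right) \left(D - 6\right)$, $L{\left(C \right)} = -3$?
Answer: $134$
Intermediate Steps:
$o{\left(k,D \right)} = 9 + \left(-24 + k\right) \left(-6 + D\right)$ ($o{\left(k,D \right)} = 9 + \left(k - 24\right) \left(D - 6\right) = 9 + \left(-24 + k\right) \left(-6 + D\right)$)
$z{\left(N,K \right)} = - 16 N$
$o{\left(E,u \right)} \left(z{\left(\frac{1}{4},3 \right)} - L{\left(1 \right)}\right) = \left(153 - -120 - 222 - 185\right) \left(- \frac{16}{4} - -3\right) = \left(153 + 120 - 222 - 185\right) \left(\left(-16\right) \frac{1}{4} + 3\right) = - 134 \left(-4 + 3\right) = \left(-134\right) \left(-1\right) = 134$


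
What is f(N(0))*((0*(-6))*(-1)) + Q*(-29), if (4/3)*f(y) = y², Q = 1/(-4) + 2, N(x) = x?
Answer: -203/4 ≈ -50.750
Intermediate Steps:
Q = 7/4 (Q = 1*(-¼) + 2 = -¼ + 2 = 7/4 ≈ 1.7500)
f(y) = 3*y²/4
f(N(0))*((0*(-6))*(-1)) + Q*(-29) = ((¾)*0²)*((0*(-6))*(-1)) + (7/4)*(-29) = ((¾)*0)*(0*(-1)) - 203/4 = 0*0 - 203/4 = 0 - 203/4 = -203/4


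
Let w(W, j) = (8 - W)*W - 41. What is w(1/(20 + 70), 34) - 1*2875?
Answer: -23618881/8100 ≈ -2915.9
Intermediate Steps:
w(W, j) = -41 + W*(8 - W) (w(W, j) = W*(8 - W) - 41 = -41 + W*(8 - W))
w(1/(20 + 70), 34) - 1*2875 = (-41 - (1/(20 + 70))**2 + 8/(20 + 70)) - 1*2875 = (-41 - (1/90)**2 + 8/90) - 2875 = (-41 - (1/90)**2 + 8*(1/90)) - 2875 = (-41 - 1*1/8100 + 4/45) - 2875 = (-41 - 1/8100 + 4/45) - 2875 = -331381/8100 - 2875 = -23618881/8100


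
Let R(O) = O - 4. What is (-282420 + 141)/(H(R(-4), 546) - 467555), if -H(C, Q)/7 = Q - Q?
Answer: 282279/467555 ≈ 0.60373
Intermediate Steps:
R(O) = -4 + O
H(C, Q) = 0 (H(C, Q) = -7*(Q - Q) = -7*0 = 0)
(-282420 + 141)/(H(R(-4), 546) - 467555) = (-282420 + 141)/(0 - 467555) = -282279/(-467555) = -282279*(-1/467555) = 282279/467555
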